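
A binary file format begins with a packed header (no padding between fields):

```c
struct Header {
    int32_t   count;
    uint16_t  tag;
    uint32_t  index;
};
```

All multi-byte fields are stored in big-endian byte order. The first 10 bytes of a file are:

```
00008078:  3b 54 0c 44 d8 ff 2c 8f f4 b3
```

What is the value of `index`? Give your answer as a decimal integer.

`index` follows `count` (4 B), `tag` (2 B), so it starts at offset 4 + 2 = 6 and occupies 4 bytes.
Bytes at offsets 6..9: 2C 8F F4 B3.
Big-endian stores the most-significant byte at the lowest address.
The bytes are already most-significant first: 0x2C8FF4B3.
0x2C8FF4B3 = 747631795.

747631795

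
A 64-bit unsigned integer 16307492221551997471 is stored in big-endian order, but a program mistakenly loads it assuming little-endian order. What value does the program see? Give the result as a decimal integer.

16307492221551997471 in 64-bit hexadecimal is 0xE24FD9C6530D721F.
Stored big-endian, the bytes at ascending addresses are E2 4F D9 C6 53 0D 72 1F.
Read back as little-endian, the first byte is least significant, giving 0x1F720D53C6D94FE2.
0x1F720D53C6D94FE2 = 2265888215990357986.

2265888215990357986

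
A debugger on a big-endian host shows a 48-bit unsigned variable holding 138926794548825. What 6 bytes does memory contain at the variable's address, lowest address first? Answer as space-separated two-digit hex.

138926794548825 in hexadecimal, padded to 48 bits, is 0x7E5A6A3D2659.
Split into bytes (most-significant first): 7E 5A 6A 3D 26 59.
In big-endian order the high byte comes first in memory.
So the memory order matches the most-significant-first order: 7E 5A 6A 3D 26 59.

7E 5A 6A 3D 26 59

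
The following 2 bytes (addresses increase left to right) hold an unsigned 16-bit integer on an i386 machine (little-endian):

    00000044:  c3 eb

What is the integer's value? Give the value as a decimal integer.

60355

Little-endian: lowest address holds the least-significant byte.
Reassemble most-significant byte first: EB C3 → 0xEBC3.
0xEBC3 = 60355.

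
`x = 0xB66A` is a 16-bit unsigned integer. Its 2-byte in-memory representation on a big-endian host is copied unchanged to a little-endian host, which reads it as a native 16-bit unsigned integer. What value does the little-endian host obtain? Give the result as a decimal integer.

Stored big-endian, the bytes at ascending addresses are B6 6A.
Read back as little-endian, the first byte is least significant, giving 0x6AB6.
0x6AB6 = 27318.

27318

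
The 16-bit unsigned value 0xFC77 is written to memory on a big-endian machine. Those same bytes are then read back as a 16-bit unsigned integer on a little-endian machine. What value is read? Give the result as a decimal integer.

Stored big-endian, the bytes at ascending addresses are FC 77.
Read back as little-endian, the first byte is least significant, giving 0x77FC.
0x77FC = 30716.

30716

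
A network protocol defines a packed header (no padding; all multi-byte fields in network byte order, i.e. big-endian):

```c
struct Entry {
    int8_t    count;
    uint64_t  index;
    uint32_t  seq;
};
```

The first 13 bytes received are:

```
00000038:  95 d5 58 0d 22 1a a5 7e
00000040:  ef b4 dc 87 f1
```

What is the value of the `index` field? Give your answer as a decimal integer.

`index` follows `count` (1 byte), so it starts at byte offset 1 and occupies 8 bytes.
Bytes at offsets 1..8: D5 58 0D 22 1A A5 7E EF.
Big-endian stores the most-significant byte at the lowest address.
The bytes are already most-significant first: 0xD5580D221AA57EEF.
0xD5580D221AA57EEF = 15373051768156290799.

15373051768156290799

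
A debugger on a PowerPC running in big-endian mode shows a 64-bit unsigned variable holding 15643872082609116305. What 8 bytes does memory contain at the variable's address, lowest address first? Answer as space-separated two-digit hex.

D9 1A 32 C6 3B 91 14 91

15643872082609116305 in hexadecimal, padded to 64 bits, is 0xD91A32C63B911491.
Split into bytes (most-significant first): D9 1A 32 C6 3B 91 14 91.
Big-endian stores the most-significant byte at the lowest address.
So the memory order matches the most-significant-first order: D9 1A 32 C6 3B 91 14 91.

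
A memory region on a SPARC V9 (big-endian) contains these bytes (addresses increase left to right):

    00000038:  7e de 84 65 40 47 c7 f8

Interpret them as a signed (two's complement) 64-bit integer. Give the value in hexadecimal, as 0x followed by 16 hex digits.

0x7EDE84654047C7F8

In big-endian order the high byte comes first in memory.
The bytes are already most-significant first: 0x7EDE84654047C7F8.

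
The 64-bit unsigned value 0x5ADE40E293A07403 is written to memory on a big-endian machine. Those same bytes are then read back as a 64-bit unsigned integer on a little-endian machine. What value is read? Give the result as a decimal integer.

Stored big-endian, the bytes at ascending addresses are 5A DE 40 E2 93 A0 74 03.
Read back as little-endian, the first byte is least significant, giving 0x0374A093E240DE5A.
0x0374A093E240DE5A = 249000436428758618.

249000436428758618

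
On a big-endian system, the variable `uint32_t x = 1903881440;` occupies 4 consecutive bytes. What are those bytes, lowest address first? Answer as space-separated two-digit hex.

71 7A EC E0

1903881440 in hexadecimal, padded to 32 bits, is 0x717AECE0.
Split into bytes (most-significant first): 71 7A EC E0.
Big-endian: lowest address holds the most-significant byte.
So the memory order matches the most-significant-first order: 71 7A EC E0.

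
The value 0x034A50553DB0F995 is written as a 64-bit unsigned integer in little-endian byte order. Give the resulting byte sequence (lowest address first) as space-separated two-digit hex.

Split into bytes (most-significant first): 03 4A 50 55 3D B0 F9 95.
In little-endian order the low byte comes first in memory.
So at ascending addresses the bytes are 95 F9 B0 3D 55 50 4A 03.

95 F9 B0 3D 55 50 4A 03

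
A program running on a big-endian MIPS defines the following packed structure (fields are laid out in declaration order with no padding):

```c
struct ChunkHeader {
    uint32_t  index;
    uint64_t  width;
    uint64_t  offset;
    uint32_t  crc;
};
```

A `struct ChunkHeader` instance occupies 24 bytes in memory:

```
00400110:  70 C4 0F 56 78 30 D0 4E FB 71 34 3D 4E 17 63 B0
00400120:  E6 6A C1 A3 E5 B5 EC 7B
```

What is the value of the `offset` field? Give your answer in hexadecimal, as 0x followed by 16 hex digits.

`offset` follows `index` (4 B), `width` (8 B), so it starts at offset 4 + 8 = 12 and occupies 8 bytes.
Bytes at offsets 12..19: 4E 17 63 B0 E6 6A C1 A3.
Big-endian: lowest address holds the most-significant byte.
The bytes are already most-significant first: 0x4E1763B0E66AC1A3.

0x4E1763B0E66AC1A3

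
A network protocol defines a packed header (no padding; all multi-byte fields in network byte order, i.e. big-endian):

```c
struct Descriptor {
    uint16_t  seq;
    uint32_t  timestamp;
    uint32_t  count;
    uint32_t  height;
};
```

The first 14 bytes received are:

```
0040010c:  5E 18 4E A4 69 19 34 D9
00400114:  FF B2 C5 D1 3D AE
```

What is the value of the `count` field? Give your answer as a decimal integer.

`count` follows `seq` (2 B), `timestamp` (4 B), so it starts at offset 2 + 4 = 6 and occupies 4 bytes.
Bytes at offsets 6..9: 34 D9 FF B2.
In big-endian order the high byte comes first in memory.
The bytes are already most-significant first: 0x34D9FFB2.
0x34D9FFB2 = 886702002.

886702002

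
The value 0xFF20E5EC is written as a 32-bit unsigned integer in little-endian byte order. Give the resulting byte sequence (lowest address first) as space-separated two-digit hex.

EC E5 20 FF

Split into bytes (most-significant first): FF 20 E5 EC.
Little-endian: lowest address holds the least-significant byte.
So at ascending addresses the bytes are EC E5 20 FF.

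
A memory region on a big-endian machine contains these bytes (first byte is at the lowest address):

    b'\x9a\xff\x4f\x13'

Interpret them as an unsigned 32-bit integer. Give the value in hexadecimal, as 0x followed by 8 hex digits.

0x9AFF4F13

Big-endian: lowest address holds the most-significant byte.
The bytes are already most-significant first: 0x9AFF4F13.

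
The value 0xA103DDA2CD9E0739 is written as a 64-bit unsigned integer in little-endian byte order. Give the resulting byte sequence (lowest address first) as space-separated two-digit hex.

39 07 9E CD A2 DD 03 A1

Split into bytes (most-significant first): A1 03 DD A2 CD 9E 07 39.
Little-endian: lowest address holds the least-significant byte.
So at ascending addresses the bytes are 39 07 9E CD A2 DD 03 A1.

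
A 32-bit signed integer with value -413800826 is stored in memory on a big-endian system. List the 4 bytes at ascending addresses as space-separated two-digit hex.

Two's complement of -413800826 in 32 bits: 413800826 = 0x18AA197A; invert → 0xE755E685; add 1 → 0xE755E686.
Split into bytes (most-significant first): E7 55 E6 86.
In big-endian order the high byte comes first in memory.
So the memory order matches the most-significant-first order: E7 55 E6 86.

E7 55 E6 86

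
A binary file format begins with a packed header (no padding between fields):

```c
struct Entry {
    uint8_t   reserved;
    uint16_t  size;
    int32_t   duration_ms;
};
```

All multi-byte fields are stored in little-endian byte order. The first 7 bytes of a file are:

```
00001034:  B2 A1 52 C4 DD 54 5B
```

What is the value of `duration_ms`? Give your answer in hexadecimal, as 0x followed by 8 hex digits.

0x5B54DDC4

`duration_ms` follows `reserved` (1 B), `size` (2 B), so it starts at offset 1 + 2 = 3 and occupies 4 bytes.
Bytes at offsets 3..6: C4 DD 54 5B.
Little-endian: lowest address holds the least-significant byte.
Reassemble most-significant byte first: 5B 54 DD C4 → 0x5B54DDC4.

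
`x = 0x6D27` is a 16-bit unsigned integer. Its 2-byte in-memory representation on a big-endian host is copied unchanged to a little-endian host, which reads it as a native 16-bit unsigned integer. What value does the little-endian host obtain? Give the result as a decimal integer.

10093

Stored big-endian, the bytes at ascending addresses are 6D 27.
Read back as little-endian, the first byte is least significant, giving 0x276D.
0x276D = 10093.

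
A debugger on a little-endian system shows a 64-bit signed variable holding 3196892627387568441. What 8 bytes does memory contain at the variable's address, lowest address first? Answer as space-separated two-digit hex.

39 51 80 20 E8 A4 5D 2C

3196892627387568441 in hexadecimal, padded to 64 bits, is 0x2C5DA4E820805139.
Split into bytes (most-significant first): 2C 5D A4 E8 20 80 51 39.
Little-endian: lowest address holds the least-significant byte.
So at ascending addresses the bytes are 39 51 80 20 E8 A4 5D 2C.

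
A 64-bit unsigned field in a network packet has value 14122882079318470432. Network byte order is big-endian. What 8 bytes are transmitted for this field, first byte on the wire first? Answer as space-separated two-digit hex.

14122882079318470432 in hexadecimal, padded to 64 bits, is 0xC3FE8E6CC681EF20.
Split into bytes (most-significant first): C3 FE 8E 6C C6 81 EF 20.
In big-endian order the high byte comes first in memory.
So the memory order matches the most-significant-first order: C3 FE 8E 6C C6 81 EF 20.

C3 FE 8E 6C C6 81 EF 20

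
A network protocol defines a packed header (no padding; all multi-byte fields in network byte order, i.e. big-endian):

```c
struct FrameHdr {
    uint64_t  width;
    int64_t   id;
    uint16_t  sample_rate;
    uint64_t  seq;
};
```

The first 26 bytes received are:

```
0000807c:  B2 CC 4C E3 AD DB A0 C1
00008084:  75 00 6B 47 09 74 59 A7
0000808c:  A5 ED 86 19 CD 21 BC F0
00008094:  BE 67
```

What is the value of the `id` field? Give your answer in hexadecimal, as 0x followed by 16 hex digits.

`id` follows `width` (8 bytes), so it starts at byte offset 8 and occupies 8 bytes.
Bytes at offsets 8..15: 75 00 6B 47 09 74 59 A7.
In big-endian order the high byte comes first in memory.
The bytes are already most-significant first: 0x75006B47097459A7.

0x75006B47097459A7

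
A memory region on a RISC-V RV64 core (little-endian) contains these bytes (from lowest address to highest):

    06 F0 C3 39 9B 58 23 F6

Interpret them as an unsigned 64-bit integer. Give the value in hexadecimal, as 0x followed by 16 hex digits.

Little-endian stores the least-significant byte at the lowest address.
Reassemble most-significant byte first: F6 23 58 9B 39 C3 F0 06 → 0xF623589B39C3F006.

0xF623589B39C3F006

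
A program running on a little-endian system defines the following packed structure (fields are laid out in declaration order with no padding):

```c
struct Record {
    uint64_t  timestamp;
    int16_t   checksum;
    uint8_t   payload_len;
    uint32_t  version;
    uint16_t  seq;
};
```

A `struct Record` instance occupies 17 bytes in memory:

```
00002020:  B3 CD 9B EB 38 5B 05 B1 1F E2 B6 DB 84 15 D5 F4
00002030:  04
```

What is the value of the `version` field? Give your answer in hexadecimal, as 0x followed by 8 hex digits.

0xD51584DB

`version` follows `timestamp` (8 B), `checksum` (2 B), `payload_len` (1 B), so it starts at offset 8 + 2 + 1 = 11 and occupies 4 bytes.
Bytes at offsets 11..14: DB 84 15 D5.
Little-endian: lowest address holds the least-significant byte.
Reassemble most-significant byte first: D5 15 84 DB → 0xD51584DB.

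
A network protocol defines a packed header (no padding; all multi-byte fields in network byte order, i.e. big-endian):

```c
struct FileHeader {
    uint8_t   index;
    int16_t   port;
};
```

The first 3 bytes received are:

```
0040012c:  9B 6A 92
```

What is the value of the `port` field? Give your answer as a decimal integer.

27282

`port` follows `index` (1 byte), so it starts at byte offset 1 and occupies 2 bytes.
Bytes at offsets 1..2: 6A 92.
In big-endian order the high byte comes first in memory.
The bytes are already most-significant first: 0x6A92.
0x6A92 = 27282.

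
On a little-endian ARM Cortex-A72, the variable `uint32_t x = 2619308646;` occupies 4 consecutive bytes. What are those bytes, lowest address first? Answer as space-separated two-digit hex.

66 7A 1F 9C

2619308646 in hexadecimal, padded to 32 bits, is 0x9C1F7A66.
Split into bytes (most-significant first): 9C 1F 7A 66.
Little-endian stores the least-significant byte at the lowest address.
So at ascending addresses the bytes are 66 7A 1F 9C.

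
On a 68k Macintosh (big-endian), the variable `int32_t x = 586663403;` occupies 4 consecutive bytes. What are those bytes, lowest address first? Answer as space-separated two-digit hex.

586663403 in hexadecimal, padded to 32 bits, is 0x22F7C5EB.
Split into bytes (most-significant first): 22 F7 C5 EB.
Big-endian stores the most-significant byte at the lowest address.
So the memory order matches the most-significant-first order: 22 F7 C5 EB.

22 F7 C5 EB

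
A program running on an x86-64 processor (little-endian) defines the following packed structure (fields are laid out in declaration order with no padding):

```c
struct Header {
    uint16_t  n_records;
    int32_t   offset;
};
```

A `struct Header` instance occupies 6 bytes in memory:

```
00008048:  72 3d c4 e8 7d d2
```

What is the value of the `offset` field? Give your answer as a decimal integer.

`offset` follows `n_records` (2 bytes), so it starts at byte offset 2 and occupies 4 bytes.
Bytes at offsets 2..5: C4 E8 7D D2.
In little-endian order the low byte comes first in memory.
Reassemble most-significant byte first: D2 7D E8 C4 → 0xD27DE8C4.
Top bit is set, so as a signed 32-bit value this is 0xD27DE8C4 − 2^32 = -763500348.

-763500348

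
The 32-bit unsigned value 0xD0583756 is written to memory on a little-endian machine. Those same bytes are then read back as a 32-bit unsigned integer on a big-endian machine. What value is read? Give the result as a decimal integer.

1446467792

Stored little-endian, the bytes at ascending addresses are 56 37 58 D0.
Read back as big-endian, the last byte is least significant, giving 0x563758D0.
0x563758D0 = 1446467792.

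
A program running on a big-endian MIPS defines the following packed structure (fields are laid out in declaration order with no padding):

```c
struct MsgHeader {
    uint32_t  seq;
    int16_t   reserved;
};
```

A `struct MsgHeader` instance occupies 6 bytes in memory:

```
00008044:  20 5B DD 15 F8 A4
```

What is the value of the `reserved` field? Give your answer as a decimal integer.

`reserved` follows `seq` (4 bytes), so it starts at byte offset 4 and occupies 2 bytes.
Bytes at offsets 4..5: F8 A4.
Big-endian: lowest address holds the most-significant byte.
The bytes are already most-significant first: 0xF8A4.
Top bit is set, so as a signed 16-bit value this is 0xF8A4 − 2^16 = -1884.

-1884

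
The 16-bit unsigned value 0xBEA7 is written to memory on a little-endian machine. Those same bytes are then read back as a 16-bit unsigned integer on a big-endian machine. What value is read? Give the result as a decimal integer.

Stored little-endian, the bytes at ascending addresses are A7 BE.
Read back as big-endian, the last byte is least significant, giving 0xA7BE.
0xA7BE = 42942.

42942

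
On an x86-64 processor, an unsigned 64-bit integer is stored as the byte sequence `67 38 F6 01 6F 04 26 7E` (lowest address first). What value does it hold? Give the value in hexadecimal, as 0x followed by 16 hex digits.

In little-endian order the low byte comes first in memory.
Reassemble most-significant byte first: 7E 26 04 6F 01 F6 38 67 → 0x7E26046F01F63867.

0x7E26046F01F63867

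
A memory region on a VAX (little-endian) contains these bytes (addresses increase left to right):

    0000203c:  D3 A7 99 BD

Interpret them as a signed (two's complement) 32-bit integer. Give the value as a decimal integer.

-1114003501

In little-endian order the low byte comes first in memory.
Reassemble most-significant byte first: BD 99 A7 D3 → 0xBD99A7D3.
Top bit is set, so as a signed 32-bit value this is 0xBD99A7D3 − 2^32 = -1114003501.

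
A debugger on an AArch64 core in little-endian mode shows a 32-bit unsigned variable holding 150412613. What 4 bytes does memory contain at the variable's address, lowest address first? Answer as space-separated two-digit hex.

45 1D F7 08

150412613 in hexadecimal, padded to 32 bits, is 0x08F71D45.
Split into bytes (most-significant first): 08 F7 1D 45.
Little-endian: lowest address holds the least-significant byte.
So at ascending addresses the bytes are 45 1D F7 08.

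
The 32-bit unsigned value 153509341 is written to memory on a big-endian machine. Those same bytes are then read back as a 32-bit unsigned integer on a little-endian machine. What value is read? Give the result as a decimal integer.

153509341 in 32-bit hexadecimal is 0x09265DDD.
Stored big-endian, the bytes at ascending addresses are 09 26 5D DD.
Read back as little-endian, the first byte is least significant, giving 0xDD5D2609.
0xDD5D2609 = 3713869321.

3713869321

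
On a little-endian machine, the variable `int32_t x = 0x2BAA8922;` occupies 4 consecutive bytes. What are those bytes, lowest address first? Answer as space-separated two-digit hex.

Split into bytes (most-significant first): 2B AA 89 22.
Little-endian: lowest address holds the least-significant byte.
So at ascending addresses the bytes are 22 89 AA 2B.

22 89 AA 2B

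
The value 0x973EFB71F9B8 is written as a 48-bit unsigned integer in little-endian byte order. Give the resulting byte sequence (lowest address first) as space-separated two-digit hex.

Split into bytes (most-significant first): 97 3E FB 71 F9 B8.
Little-endian: lowest address holds the least-significant byte.
So at ascending addresses the bytes are B8 F9 71 FB 3E 97.

B8 F9 71 FB 3E 97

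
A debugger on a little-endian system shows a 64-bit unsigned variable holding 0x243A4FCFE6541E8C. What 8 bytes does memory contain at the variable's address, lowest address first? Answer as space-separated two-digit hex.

8C 1E 54 E6 CF 4F 3A 24

Split into bytes (most-significant first): 24 3A 4F CF E6 54 1E 8C.
Little-endian: lowest address holds the least-significant byte.
So at ascending addresses the bytes are 8C 1E 54 E6 CF 4F 3A 24.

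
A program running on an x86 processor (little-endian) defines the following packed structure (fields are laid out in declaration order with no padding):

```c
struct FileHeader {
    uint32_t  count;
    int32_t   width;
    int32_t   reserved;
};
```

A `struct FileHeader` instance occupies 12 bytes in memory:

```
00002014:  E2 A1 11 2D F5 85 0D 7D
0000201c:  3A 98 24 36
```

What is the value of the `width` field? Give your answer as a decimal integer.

`width` follows `count` (4 bytes), so it starts at byte offset 4 and occupies 4 bytes.
Bytes at offsets 4..7: F5 85 0D 7D.
In little-endian order the low byte comes first in memory.
Reassemble most-significant byte first: 7D 0D 85 F5 → 0x7D0D85F5.
0x7D0D85F5 = 2098038261.

2098038261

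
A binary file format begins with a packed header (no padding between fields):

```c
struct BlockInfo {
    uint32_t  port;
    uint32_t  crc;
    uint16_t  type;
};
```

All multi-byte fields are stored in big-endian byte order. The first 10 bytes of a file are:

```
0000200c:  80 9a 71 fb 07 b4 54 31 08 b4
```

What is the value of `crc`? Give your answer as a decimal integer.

`crc` follows `port` (4 bytes), so it starts at byte offset 4 and occupies 4 bytes.
Bytes at offsets 4..7: 07 B4 54 31.
Big-endian stores the most-significant byte at the lowest address.
The bytes are already most-significant first: 0x07B45431.
0x07B45431 = 129258545.

129258545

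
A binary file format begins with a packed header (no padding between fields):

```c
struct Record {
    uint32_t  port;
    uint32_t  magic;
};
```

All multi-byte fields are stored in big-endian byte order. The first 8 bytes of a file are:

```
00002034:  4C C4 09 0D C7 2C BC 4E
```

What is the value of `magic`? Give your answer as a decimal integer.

`magic` follows `port` (4 bytes), so it starts at byte offset 4 and occupies 4 bytes.
Bytes at offsets 4..7: C7 2C BC 4E.
In big-endian order the high byte comes first in memory.
The bytes are already most-significant first: 0xC72CBC4E.
0xC72CBC4E = 3341597774.

3341597774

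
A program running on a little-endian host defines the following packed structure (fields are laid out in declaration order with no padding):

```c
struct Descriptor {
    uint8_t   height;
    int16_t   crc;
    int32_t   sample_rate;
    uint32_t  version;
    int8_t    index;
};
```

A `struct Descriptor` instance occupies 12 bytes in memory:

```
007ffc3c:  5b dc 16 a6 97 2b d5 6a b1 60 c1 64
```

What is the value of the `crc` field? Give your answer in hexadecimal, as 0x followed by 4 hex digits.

`crc` follows `height` (1 byte), so it starts at byte offset 1 and occupies 2 bytes.
Bytes at offsets 1..2: DC 16.
Little-endian: lowest address holds the least-significant byte.
Reassemble most-significant byte first: 16 DC → 0x16DC.

0x16DC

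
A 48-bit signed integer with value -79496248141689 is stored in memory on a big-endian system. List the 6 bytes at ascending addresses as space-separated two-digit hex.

Two's complement of -79496248141689 in 48 bits: 79496248141689 = 0x484D29A1A779; invert → 0xB7B2D65E5886; add 1 → 0xB7B2D65E5887.
Split into bytes (most-significant first): B7 B2 D6 5E 58 87.
In big-endian order the high byte comes first in memory.
So the memory order matches the most-significant-first order: B7 B2 D6 5E 58 87.

B7 B2 D6 5E 58 87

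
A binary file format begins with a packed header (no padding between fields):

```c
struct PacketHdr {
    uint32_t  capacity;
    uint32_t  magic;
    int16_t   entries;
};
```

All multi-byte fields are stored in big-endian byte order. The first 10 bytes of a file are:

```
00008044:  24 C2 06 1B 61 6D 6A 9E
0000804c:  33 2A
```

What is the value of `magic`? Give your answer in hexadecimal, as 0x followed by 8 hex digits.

`magic` follows `capacity` (4 bytes), so it starts at byte offset 4 and occupies 4 bytes.
Bytes at offsets 4..7: 61 6D 6A 9E.
In big-endian order the high byte comes first in memory.
The bytes are already most-significant first: 0x616D6A9E.

0x616D6A9E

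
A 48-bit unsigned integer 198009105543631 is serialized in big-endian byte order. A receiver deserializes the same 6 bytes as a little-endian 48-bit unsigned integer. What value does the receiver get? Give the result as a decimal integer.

228635698402996

198009105543631 in 48-bit hexadecimal is 0xB4169665F1CF.
Stored big-endian, the bytes at ascending addresses are B4 16 96 65 F1 CF.
Read back as little-endian, the first byte is least significant, giving 0xCFF1659616B4.
0xCFF1659616B4 = 228635698402996.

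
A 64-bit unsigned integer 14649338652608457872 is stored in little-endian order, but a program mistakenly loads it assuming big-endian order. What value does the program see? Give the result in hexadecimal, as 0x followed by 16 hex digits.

0x906C2097E3E74CCB

14649338652608457872 in 64-bit hexadecimal is 0xCB4CE7E397206C90.
Stored little-endian, the bytes at ascending addresses are 90 6C 20 97 E3 E7 4C CB.
Read back as big-endian, the last byte is least significant, giving 0x906C2097E3E74CCB.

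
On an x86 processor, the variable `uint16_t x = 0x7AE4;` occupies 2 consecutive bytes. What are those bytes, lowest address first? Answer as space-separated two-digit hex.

E4 7A

Split into bytes (most-significant first): 7A E4.
Little-endian stores the least-significant byte at the lowest address.
So at ascending addresses the bytes are E4 7A.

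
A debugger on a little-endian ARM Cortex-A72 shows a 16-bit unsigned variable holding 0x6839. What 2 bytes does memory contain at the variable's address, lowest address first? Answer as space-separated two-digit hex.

Split into bytes (most-significant first): 68 39.
Little-endian stores the least-significant byte at the lowest address.
So at ascending addresses the bytes are 39 68.

39 68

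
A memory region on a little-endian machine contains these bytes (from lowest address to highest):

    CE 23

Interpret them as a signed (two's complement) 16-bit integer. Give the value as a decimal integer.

9166

In little-endian order the low byte comes first in memory.
Reassemble most-significant byte first: 23 CE → 0x23CE.
0x23CE = 9166.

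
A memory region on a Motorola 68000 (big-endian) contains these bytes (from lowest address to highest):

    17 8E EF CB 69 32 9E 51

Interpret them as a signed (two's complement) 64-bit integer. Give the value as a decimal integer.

1697557766487580241

Big-endian stores the most-significant byte at the lowest address.
The bytes are already most-significant first: 0x178EEFCB69329E51.
0x178EEFCB69329E51 = 1697557766487580241.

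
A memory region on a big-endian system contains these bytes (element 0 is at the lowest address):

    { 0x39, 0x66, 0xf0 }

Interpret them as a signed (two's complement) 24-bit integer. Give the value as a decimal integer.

3761904

In big-endian order the high byte comes first in memory.
The bytes are already most-significant first: 0x3966F0.
0x3966F0 = 3761904.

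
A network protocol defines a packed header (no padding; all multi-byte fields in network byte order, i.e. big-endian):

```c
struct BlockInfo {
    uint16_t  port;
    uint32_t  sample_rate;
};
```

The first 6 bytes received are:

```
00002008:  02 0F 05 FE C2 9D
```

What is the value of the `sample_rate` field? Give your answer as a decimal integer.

100582045

`sample_rate` follows `port` (2 bytes), so it starts at byte offset 2 and occupies 4 bytes.
Bytes at offsets 2..5: 05 FE C2 9D.
Big-endian: lowest address holds the most-significant byte.
The bytes are already most-significant first: 0x05FEC29D.
0x05FEC29D = 100582045.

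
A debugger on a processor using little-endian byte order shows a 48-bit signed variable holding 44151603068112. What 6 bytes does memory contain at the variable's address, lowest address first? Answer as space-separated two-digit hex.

44151603068112 in hexadecimal, padded to 48 bits, is 0x2827D89DFCD0.
Split into bytes (most-significant first): 28 27 D8 9D FC D0.
Little-endian stores the least-significant byte at the lowest address.
So at ascending addresses the bytes are D0 FC 9D D8 27 28.

D0 FC 9D D8 27 28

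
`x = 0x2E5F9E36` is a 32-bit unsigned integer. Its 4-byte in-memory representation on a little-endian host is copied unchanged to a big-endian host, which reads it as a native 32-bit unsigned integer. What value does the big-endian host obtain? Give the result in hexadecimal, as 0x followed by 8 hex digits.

0x369E5F2E

Stored little-endian, the bytes at ascending addresses are 36 9E 5F 2E.
Read back as big-endian, the last byte is least significant, giving 0x369E5F2E.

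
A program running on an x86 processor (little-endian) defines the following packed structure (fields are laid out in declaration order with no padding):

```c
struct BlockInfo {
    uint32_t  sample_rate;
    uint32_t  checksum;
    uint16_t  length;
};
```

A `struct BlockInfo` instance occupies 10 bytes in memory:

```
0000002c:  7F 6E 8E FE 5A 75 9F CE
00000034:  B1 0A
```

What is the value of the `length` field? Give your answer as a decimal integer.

2737

`length` follows `sample_rate` (4 B), `checksum` (4 B), so it starts at offset 4 + 4 = 8 and occupies 2 bytes.
Bytes at offsets 8..9: B1 0A.
Little-endian: lowest address holds the least-significant byte.
Reassemble most-significant byte first: 0A B1 → 0x0AB1.
0x0AB1 = 2737.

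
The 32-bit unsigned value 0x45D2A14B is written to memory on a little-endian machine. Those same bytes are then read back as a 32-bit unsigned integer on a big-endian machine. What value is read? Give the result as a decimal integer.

1268896325

Stored little-endian, the bytes at ascending addresses are 4B A1 D2 45.
Read back as big-endian, the last byte is least significant, giving 0x4BA1D245.
0x4BA1D245 = 1268896325.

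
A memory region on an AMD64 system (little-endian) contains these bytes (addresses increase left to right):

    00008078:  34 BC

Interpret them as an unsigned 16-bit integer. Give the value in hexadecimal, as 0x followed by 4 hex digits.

Little-endian: lowest address holds the least-significant byte.
Reassemble most-significant byte first: BC 34 → 0xBC34.

0xBC34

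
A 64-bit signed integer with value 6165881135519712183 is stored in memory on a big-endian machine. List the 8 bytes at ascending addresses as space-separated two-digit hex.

55 91 9C 39 79 EF 43 B7

6165881135519712183 in hexadecimal, padded to 64 bits, is 0x55919C3979EF43B7.
Split into bytes (most-significant first): 55 91 9C 39 79 EF 43 B7.
Big-endian stores the most-significant byte at the lowest address.
So the memory order matches the most-significant-first order: 55 91 9C 39 79 EF 43 B7.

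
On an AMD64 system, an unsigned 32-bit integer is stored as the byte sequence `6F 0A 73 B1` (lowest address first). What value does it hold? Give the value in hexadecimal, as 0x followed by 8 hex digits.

0xB1730A6F

Little-endian stores the least-significant byte at the lowest address.
Reassemble most-significant byte first: B1 73 0A 6F → 0xB1730A6F.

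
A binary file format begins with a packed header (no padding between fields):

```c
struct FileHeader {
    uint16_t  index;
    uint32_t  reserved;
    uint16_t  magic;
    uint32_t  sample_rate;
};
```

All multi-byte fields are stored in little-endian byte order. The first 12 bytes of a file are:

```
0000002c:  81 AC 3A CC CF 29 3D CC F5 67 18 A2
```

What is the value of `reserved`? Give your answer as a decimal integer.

701484090

`reserved` follows `index` (2 bytes), so it starts at byte offset 2 and occupies 4 bytes.
Bytes at offsets 2..5: 3A CC CF 29.
Little-endian stores the least-significant byte at the lowest address.
Reassemble most-significant byte first: 29 CF CC 3A → 0x29CFCC3A.
0x29CFCC3A = 701484090.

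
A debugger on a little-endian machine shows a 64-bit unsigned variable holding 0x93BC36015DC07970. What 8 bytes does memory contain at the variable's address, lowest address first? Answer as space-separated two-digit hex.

Split into bytes (most-significant first): 93 BC 36 01 5D C0 79 70.
Little-endian stores the least-significant byte at the lowest address.
So at ascending addresses the bytes are 70 79 C0 5D 01 36 BC 93.

70 79 C0 5D 01 36 BC 93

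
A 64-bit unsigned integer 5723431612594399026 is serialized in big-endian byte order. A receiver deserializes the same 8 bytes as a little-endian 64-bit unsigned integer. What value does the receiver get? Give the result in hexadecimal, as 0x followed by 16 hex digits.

5723431612594399026 in 64-bit hexadecimal is 0x4F6DB6BA44EE2732.
Stored big-endian, the bytes at ascending addresses are 4F 6D B6 BA 44 EE 27 32.
Read back as little-endian, the first byte is least significant, giving 0x3227EE44BAB66D4F.

0x3227EE44BAB66D4F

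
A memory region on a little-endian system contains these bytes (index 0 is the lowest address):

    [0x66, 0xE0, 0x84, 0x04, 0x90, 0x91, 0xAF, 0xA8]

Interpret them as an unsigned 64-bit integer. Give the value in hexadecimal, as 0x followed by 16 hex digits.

0xA8AF91900484E066

Little-endian: lowest address holds the least-significant byte.
Reassemble most-significant byte first: A8 AF 91 90 04 84 E0 66 → 0xA8AF91900484E066.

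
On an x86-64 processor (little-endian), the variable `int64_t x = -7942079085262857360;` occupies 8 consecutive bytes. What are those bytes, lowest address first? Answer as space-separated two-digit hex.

Two's complement of -7942079085262857360 in 64 bits: 7942079085262857360 = 0x6E37EED95F26E490; invert → 0x91C81126A0D91B6F; add 1 → 0x91C81126A0D91B70.
Split into bytes (most-significant first): 91 C8 11 26 A0 D9 1B 70.
In little-endian order the low byte comes first in memory.
So at ascending addresses the bytes are 70 1B D9 A0 26 11 C8 91.

70 1B D9 A0 26 11 C8 91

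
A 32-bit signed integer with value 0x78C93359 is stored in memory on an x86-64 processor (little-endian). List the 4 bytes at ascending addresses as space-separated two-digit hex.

59 33 C9 78

Split into bytes (most-significant first): 78 C9 33 59.
Little-endian: lowest address holds the least-significant byte.
So at ascending addresses the bytes are 59 33 C9 78.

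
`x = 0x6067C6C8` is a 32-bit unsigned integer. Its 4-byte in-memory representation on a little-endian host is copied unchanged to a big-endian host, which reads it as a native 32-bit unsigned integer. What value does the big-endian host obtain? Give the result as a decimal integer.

Stored little-endian, the bytes at ascending addresses are C8 C6 67 60.
Read back as big-endian, the last byte is least significant, giving 0xC8C66760.
0xC8C66760 = 3368445792.

3368445792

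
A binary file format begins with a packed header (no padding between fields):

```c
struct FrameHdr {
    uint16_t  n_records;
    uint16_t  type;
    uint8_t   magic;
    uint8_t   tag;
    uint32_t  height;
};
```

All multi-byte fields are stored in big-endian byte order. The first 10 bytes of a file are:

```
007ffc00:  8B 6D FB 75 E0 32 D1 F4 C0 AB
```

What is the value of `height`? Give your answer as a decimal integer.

`height` follows `n_records` (2 B), `type` (2 B), `magic` (1 B), `tag` (1 B), so it starts at offset 2 + 2 + 1 + 1 = 6 and occupies 4 bytes.
Bytes at offsets 6..9: D1 F4 C0 AB.
In big-endian order the high byte comes first in memory.
The bytes are already most-significant first: 0xD1F4C0AB.
0xD1F4C0AB = 3522478251.

3522478251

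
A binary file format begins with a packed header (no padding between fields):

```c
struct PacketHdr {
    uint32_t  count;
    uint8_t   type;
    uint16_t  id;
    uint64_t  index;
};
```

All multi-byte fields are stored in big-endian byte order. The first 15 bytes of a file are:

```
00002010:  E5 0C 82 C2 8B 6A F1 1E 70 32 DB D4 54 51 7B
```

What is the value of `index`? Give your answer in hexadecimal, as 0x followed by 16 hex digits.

`index` follows `count` (4 B), `type` (1 B), `id` (2 B), so it starts at offset 4 + 1 + 2 = 7 and occupies 8 bytes.
Bytes at offsets 7..14: 1E 70 32 DB D4 54 51 7B.
Big-endian stores the most-significant byte at the lowest address.
The bytes are already most-significant first: 0x1E7032DBD454517B.

0x1E7032DBD454517B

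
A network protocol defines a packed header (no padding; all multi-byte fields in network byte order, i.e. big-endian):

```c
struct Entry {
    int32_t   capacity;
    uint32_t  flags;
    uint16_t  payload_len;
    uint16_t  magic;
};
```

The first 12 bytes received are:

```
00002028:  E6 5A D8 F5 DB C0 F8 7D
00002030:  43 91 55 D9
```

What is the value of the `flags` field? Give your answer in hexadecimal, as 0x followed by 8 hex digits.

`flags` follows `capacity` (4 bytes), so it starts at byte offset 4 and occupies 4 bytes.
Bytes at offsets 4..7: DB C0 F8 7D.
Big-endian: lowest address holds the most-significant byte.
The bytes are already most-significant first: 0xDBC0F87D.

0xDBC0F87D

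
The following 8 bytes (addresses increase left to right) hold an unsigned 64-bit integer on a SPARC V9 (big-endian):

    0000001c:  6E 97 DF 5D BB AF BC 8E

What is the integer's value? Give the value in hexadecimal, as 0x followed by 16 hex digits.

Big-endian: lowest address holds the most-significant byte.
The bytes are already most-significant first: 0x6E97DF5DBBAFBC8E.

0x6E97DF5DBBAFBC8E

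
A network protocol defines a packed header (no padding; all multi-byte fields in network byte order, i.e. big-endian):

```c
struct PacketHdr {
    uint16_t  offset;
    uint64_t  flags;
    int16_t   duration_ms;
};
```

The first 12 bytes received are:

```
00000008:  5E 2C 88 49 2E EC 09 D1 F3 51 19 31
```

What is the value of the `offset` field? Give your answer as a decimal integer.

`offset` is the first field, at byte offset 0, occupying 2 bytes.
Bytes at offsets 0..1: 5E 2C.
In big-endian order the high byte comes first in memory.
The bytes are already most-significant first: 0x5E2C.
0x5E2C = 24108.

24108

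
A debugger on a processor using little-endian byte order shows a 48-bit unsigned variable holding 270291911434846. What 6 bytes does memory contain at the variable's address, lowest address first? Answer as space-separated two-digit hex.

270291911434846 in hexadecimal, padded to 48 bits, is 0xF5D43D5DE25E.
Split into bytes (most-significant first): F5 D4 3D 5D E2 5E.
Little-endian: lowest address holds the least-significant byte.
So at ascending addresses the bytes are 5E E2 5D 3D D4 F5.

5E E2 5D 3D D4 F5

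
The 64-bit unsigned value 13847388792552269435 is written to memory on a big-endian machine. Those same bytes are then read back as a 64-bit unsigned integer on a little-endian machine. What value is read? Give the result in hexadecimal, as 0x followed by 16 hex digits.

13847388792552269435 in 64-bit hexadecimal is 0xC02BCEBD7ECDA67B.
Stored big-endian, the bytes at ascending addresses are C0 2B CE BD 7E CD A6 7B.
Read back as little-endian, the first byte is least significant, giving 0x7BA6CD7EBDCE2BC0.

0x7BA6CD7EBDCE2BC0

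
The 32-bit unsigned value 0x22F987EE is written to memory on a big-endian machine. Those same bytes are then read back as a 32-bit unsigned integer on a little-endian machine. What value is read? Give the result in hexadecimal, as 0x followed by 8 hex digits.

0xEE87F922

Stored big-endian, the bytes at ascending addresses are 22 F9 87 EE.
Read back as little-endian, the first byte is least significant, giving 0xEE87F922.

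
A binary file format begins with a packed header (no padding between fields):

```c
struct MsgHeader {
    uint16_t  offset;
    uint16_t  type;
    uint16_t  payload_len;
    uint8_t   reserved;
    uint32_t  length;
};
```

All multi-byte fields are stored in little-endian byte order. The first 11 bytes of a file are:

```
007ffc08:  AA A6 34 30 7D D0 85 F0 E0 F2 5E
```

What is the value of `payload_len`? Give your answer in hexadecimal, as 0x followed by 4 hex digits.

0xD07D

`payload_len` follows `offset` (2 B), `type` (2 B), so it starts at offset 2 + 2 = 4 and occupies 2 bytes.
Bytes at offsets 4..5: 7D D0.
Little-endian stores the least-significant byte at the lowest address.
Reassemble most-significant byte first: D0 7D → 0xD07D.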